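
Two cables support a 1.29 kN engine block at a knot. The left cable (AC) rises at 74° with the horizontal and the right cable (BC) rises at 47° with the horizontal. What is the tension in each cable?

ΣF_x = 0: −T_AC·cos74° + T_BC·cos47° = 0 → T_BC = 0.404161·T_AC.
ΣF_y = 0: T_AC·sin74° + T_BC·sin47° = 1.29.
Substitute: T_AC·(0.961262 + 0.404161·0.731354) = 1.29 → T_AC = 1.02638 ≈ 1.026 kN.
Then T_BC = 0.404161 × 1.02638 = 0.4148 kN.

T_AC = 1.026 kN, T_BC = 0.4148 kN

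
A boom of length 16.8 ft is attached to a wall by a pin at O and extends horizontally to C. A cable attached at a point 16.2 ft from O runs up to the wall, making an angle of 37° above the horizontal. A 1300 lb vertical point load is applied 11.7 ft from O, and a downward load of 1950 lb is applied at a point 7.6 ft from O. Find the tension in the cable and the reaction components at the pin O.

T = 3080 lb, O_x = 2460 lb, O_y = 1396 lb

ΣM about O: T·sin37°·16.2 − 1300·11.7 − 1950·7.6 = 0 → T = 30030/(16.2·0.601815) = 3080.19 ≈ 3080 lb.
ΣF_x = 0: O_x − T·cos37° = 0 → O_x = 3080.19 × 0.798636 = 2460 lb.
ΣF_y = 0: O_y + T·sin37° − 1300 − 1950 = 0 → O_y = 3250 − 3080.19 × 0.601815 = 1396 lb.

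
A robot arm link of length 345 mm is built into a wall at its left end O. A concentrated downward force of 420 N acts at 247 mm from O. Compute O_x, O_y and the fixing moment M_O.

ΣF_x = 0: O_x = 0.
ΣF_y = 0: O_y − 420 = 0 → O_y = 420.0 N.
ΣM about O: M_O − 420·247 = 0 → M_O = 103700 N·mm.

O_x = 0, O_y = 420.0 N, M_O = 103700 N·mm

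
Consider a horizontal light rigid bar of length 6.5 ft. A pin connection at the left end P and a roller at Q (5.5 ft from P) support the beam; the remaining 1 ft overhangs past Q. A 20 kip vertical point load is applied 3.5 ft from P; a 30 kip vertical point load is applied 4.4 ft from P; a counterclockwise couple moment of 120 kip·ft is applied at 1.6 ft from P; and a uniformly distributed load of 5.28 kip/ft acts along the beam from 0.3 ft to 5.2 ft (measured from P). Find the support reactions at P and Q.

Resultant of the distributed load: 5.28 × 4.9 = 25.872 kip at 2.75 ft from P.
Moments about P: Q_y·5.5 − 20·3.5 − 30·4.4 + 120 − (5.28·4.9)·2.75 = 0 → Q_y = 153.148/5.5 = 27.8451 ≈ 27.85 kip.
ΣF_y = 0: P_y + 27.8451 − 20 − 30 − 5.28·4.9 = 0 → P_y = 48.03 kip.
ΣF_x = 0: no horizontal applied forces, so P_x = 0.

P_x = 0, P_y = 48.03 kip, Q_y = 27.85 kip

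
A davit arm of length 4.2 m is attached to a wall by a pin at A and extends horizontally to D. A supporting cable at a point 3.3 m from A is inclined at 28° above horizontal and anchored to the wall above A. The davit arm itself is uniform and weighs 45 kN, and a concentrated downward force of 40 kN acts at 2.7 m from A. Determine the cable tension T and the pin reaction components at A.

ΣM about A: T·sin28°·3.3 − 45·2.1 − 40·2.7 = 0 → T = 202.5/(3.3·0.469472) = 130.708 ≈ 130.7 kN.
ΣF_x = 0: A_x − T·cos28° = 0 → A_x = 130.708 × 0.882948 = 115.4 kN.
ΣF_y = 0: A_y + T·sin28° − 45 − 40 = 0 → A_y = 85 − 130.708 × 0.469472 = 23.64 kN.

T = 130.7 kN, A_x = 115.4 kN, A_y = 23.64 kN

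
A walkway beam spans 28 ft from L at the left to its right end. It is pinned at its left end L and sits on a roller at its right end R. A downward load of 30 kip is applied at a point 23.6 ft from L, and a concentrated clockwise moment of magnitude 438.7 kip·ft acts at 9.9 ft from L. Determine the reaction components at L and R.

Moments about L: R_y·28 − 30·23.6 − 438.7 = 0 → R_y = 1146.7/28 = 40.9536 ≈ 40.95 kip.
ΣF_y = 0: L_y + 40.9536 − 30 = 0 → L_y = -10.95 kip.
ΣF_x = 0: no horizontal applied forces, so L_x = 0.

L_x = 0, L_y = -10.95 kip, R_y = 40.95 kip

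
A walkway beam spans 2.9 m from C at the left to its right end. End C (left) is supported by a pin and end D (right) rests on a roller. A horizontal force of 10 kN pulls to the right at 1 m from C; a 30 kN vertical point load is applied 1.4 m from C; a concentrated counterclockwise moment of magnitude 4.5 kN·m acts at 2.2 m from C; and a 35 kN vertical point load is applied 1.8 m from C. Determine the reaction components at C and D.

Moments about C: D_y·2.9 − 30·1.4 + 4.5 − 35·1.8 = 0 → D_y = 100.5/2.9 = 34.6552 ≈ 34.66 kN.
ΣF_y = 0: C_y + 34.6552 − 30 − 35 = 0 → C_y = 30.34 kN.
ΣF_x = 0: C_x + 10 = 0 → C_x = -10.00 kN.

C_x = -10.00 kN, C_y = 30.34 kN, D_y = 34.66 kN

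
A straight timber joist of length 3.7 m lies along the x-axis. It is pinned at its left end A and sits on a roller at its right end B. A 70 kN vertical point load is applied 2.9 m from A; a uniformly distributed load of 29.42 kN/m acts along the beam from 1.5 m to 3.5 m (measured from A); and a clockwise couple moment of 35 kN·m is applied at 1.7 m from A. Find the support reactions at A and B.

A_x = 0, A_y = 24.76 kN, B_y = 104.1 kN

Resultant of the distributed load: 29.42 × 2 = 58.84 kN at 2.5 m from A.
ΣM about A: B_y·3.7 − 70·2.9 − (29.42·2)·2.5 − 35 = 0 → B_y = 385.1/3.7 = 104.081 ≈ 104.1 kN.
ΣF_y = 0: A_y + 104.081 − 70 − 29.42·2 = 0 → A_y = 24.76 kN.
ΣF_x = 0: no horizontal applied forces, so A_x = 0.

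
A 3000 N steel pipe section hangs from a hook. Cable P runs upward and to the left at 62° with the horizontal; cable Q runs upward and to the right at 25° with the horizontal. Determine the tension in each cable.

T_P = 2723 N, T_Q = 1410 N

ΣF_x = 0: −T_P·cos62° + T_Q·cos25° = 0 → T_Q = 0.518005·T_P.
ΣF_y = 0: T_P·sin62° + T_Q·sin25° = 3000.
Substitute: T_P·(0.882948 + 0.518005·0.422618) = 3000 → T_P = 2722.65 ≈ 2723 N.
Then T_Q = 0.518005 × 2722.65 = 1410 N.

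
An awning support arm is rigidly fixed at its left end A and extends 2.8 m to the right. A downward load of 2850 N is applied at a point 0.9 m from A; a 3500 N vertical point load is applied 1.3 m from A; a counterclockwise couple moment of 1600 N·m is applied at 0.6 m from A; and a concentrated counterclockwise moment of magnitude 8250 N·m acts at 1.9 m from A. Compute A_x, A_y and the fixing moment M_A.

A_x = 0, A_y = 6350 N, M_A = -2735 N·m

ΣF_x = 0: A_x = 0.
ΣF_y = 0: A_y − 2850 − 3500 = 0 → A_y = 6350 N.
ΣM about A: M_A − 2850·0.9 − 3500·1.3 + 1600 + 8250 = 0 → M_A = -2735 N·m.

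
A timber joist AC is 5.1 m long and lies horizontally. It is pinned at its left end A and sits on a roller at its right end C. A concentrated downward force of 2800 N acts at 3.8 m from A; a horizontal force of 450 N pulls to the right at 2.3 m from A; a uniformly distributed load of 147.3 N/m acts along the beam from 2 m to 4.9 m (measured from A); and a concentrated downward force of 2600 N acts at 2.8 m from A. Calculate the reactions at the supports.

Resultant of the distributed load: 147.3 × 2.9 = 427.17 N at 3.45 m from A.
Moments about A: C_y·5.1 − 2800·3.8 − (147.3·2.9)·3.45 − 2600·2.8 = 0 → C_y = 19393.7365/5.1 = 3802.69 ≈ 3803 N.
ΣF_y = 0: A_y + 3802.69 − 2800 − 147.3·2.9 − 2600 = 0 → A_y = 2024 N.
ΣF_x = 0: A_x + 450 = 0 → A_x = -450.0 N.

A_x = -450.0 N, A_y = 2024 N, C_y = 3803 N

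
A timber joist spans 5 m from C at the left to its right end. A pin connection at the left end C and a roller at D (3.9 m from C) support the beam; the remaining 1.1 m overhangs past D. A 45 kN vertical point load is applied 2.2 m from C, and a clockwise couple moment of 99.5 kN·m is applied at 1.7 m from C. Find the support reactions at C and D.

ΣM about C: D_y·3.9 − 45·2.2 − 99.5 = 0 → D_y = 198.5/3.9 = 50.8974 ≈ 50.90 kN.
ΣF_y = 0: C_y + 50.8974 − 45 = 0 → C_y = -5.897 kN.
ΣF_x = 0: no horizontal applied forces, so C_x = 0.

C_x = 0, C_y = -5.897 kN, D_y = 50.90 kN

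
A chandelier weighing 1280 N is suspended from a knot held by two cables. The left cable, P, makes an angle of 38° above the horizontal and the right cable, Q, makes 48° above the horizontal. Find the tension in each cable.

T_P = 858.6 N, T_Q = 1011 N

ΣF_x = 0: −T_P·cos38° + T_Q·cos48° = 0 → T_Q = 1.17766·T_P.
ΣF_y = 0: T_P·sin38° + T_Q·sin48° = 1280.
Substitute: T_P·(0.615661 + 1.17766·0.743145) = 1280 → T_P = 858.58 ≈ 858.6 N.
Then T_Q = 1.17766 × 858.58 = 1011 N.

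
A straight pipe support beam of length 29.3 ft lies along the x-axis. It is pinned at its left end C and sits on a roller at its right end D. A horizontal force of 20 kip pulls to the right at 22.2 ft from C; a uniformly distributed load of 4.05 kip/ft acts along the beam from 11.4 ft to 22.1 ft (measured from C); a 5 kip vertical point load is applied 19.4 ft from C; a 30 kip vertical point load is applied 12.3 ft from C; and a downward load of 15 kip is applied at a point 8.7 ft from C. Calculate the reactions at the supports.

Resultant of the distributed load: 4.05 × 10.7 = 43.335 kip at 16.75 ft from C.
Taking moments about C: D_y·29.3 − (4.05·10.7)·16.75 − 5·19.4 − 30·12.3 − 15·8.7 = 0 → D_y = 1322.36125/29.3 = 45.1318 ≈ 45.13 kip.
ΣF_y = 0: C_y + 45.1318 − 4.05·10.7 − 5 − 30 − 15 = 0 → C_y = 48.20 kip.
ΣF_x = 0: C_x + 20 = 0 → C_x = -20.00 kip.

C_x = -20.00 kip, C_y = 48.20 kip, D_y = 45.13 kip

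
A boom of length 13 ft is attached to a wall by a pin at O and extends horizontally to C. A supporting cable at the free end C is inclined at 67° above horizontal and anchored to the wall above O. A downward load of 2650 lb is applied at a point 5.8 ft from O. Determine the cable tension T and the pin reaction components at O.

ΣM about O: T·sin67°·13 − 2650·5.8 = 0 → T = 15370/(13·0.920505) = 1284.41 ≈ 1284 lb.
ΣF_x = 0: O_x − T·cos67° = 0 → O_x = 1284.41 × 0.390731 = 501.9 lb.
ΣF_y = 0: O_y + T·sin67° − 2650 = 0 → O_y = 2650 − 1284.41 × 0.920505 = 1468 lb.

T = 1284 lb, O_x = 501.9 lb, O_y = 1468 lb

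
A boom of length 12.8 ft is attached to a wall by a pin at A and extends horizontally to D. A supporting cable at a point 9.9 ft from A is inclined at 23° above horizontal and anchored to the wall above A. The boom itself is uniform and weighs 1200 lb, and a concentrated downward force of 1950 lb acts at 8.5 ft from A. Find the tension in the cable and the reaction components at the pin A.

T = 6270 lb, A_x = 5772 lb, A_y = 700.0 lb

ΣM about A: T·sin23°·9.9 − 1200·6.4 − 1950·8.5 = 0 → T = 24255/(9.9·0.390731) = 6270.3 ≈ 6270 lb.
ΣF_x = 0: A_x − T·cos23° = 0 → A_x = 6270.3 × 0.920505 = 5772 lb.
ΣF_y = 0: A_y + T·sin23° − 1200 − 1950 = 0 → A_y = 3150 − 6270.3 × 0.390731 = 700.0 lb.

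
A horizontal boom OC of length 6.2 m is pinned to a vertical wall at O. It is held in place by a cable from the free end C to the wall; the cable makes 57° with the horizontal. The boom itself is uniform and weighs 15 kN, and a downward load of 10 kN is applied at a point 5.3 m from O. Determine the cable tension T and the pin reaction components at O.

ΣM about O: T·sin57°·6.2 − 15·3.1 − 10·5.3 = 0 → T = 99.5/(6.2·0.838671) = 19.1355 ≈ 19.14 kN.
ΣF_x = 0: O_x − T·cos57° = 0 → O_x = 19.1355 × 0.544639 = 10.42 kN.
ΣF_y = 0: O_y + T·sin57° − 15 − 10 = 0 → O_y = 25 − 19.1355 × 0.838671 = 8.952 kN.

T = 19.14 kN, O_x = 10.42 kN, O_y = 8.952 kN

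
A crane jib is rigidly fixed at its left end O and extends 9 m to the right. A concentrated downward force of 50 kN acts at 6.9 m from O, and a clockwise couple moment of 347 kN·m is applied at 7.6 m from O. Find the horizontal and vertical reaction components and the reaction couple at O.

O_x = 0, O_y = 50.00 kN, M_O = 692.0 kN·m

ΣF_x = 0: O_x = 0.
ΣF_y = 0: O_y − 50 = 0 → O_y = 50.00 kN.
ΣM about O: M_O − 50·6.9 − 347 = 0 → M_O = 692.0 kN·m.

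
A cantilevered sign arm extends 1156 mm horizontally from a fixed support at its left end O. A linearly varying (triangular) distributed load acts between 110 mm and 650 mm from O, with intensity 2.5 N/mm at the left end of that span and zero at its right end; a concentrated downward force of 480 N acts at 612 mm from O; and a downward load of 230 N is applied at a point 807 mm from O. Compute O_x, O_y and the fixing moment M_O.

Resultant of the triangular load: ½ × 2.5 × 540 = 675 N, acting at 290 mm from O (one-third of the span from the peak).
ΣF_x = 0: O_x = 0.
ΣF_y = 0: O_y − ½·2.5·540 − 480 − 230 = 0 → O_y = 1385 N.
ΣM about O: M_O − (½·2.5·540)·290 − 480·612 − 230·807 = 0 → M_O = 675100 N·mm.

O_x = 0, O_y = 1385 N, M_O = 675100 N·mm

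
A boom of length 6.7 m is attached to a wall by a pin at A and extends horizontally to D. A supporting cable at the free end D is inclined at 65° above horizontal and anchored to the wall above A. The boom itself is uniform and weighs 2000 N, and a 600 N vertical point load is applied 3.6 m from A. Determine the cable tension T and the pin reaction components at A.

T = 1459 N, A_x = 616.6 N, A_y = 1278 N

ΣM about A: T·sin65°·6.7 − 2000·3.35 − 600·3.6 = 0 → T = 8860/(6.7·0.906308) = 1459.09 ≈ 1459 N.
ΣF_x = 0: A_x − T·cos65° = 0 → A_x = 1459.09 × 0.422618 = 616.6 N.
ΣF_y = 0: A_y + T·sin65° − 2000 − 600 = 0 → A_y = 2600 − 1459.09 × 0.906308 = 1278 N.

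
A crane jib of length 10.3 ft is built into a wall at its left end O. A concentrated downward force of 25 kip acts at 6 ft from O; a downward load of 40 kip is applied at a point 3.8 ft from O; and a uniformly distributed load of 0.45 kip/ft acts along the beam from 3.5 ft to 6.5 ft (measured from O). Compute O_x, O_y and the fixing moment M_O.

Resultant of the distributed load: 0.45 × 3 = 1.35 kip at 5 ft from O.
ΣF_x = 0: O_x = 0.
ΣF_y = 0: O_y − 25 − 40 − 0.45·3 = 0 → O_y = 66.35 kip.
ΣM about O: M_O − 25·6 − 40·3.8 − (0.45·3)·5 = 0 → M_O = 308.8 kip·ft.

O_x = 0, O_y = 66.35 kip, M_O = 308.8 kip·ft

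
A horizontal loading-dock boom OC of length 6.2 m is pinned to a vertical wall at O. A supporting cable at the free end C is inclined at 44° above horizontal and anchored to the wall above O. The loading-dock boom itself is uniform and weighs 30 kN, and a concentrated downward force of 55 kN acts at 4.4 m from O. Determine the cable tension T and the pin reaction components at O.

T = 77.78 kN, O_x = 55.95 kN, O_y = 30.97 kN

ΣM about O: T·sin44°·6.2 − 30·3.1 − 55·4.4 = 0 → T = 335/(6.2·0.694658) = 77.7825 ≈ 77.78 kN.
ΣF_x = 0: O_x − T·cos44° = 0 → O_x = 77.7825 × 0.71934 = 55.95 kN.
ΣF_y = 0: O_y + T·sin44° − 30 − 55 = 0 → O_y = 85 − 77.7825 × 0.694658 = 30.97 kN.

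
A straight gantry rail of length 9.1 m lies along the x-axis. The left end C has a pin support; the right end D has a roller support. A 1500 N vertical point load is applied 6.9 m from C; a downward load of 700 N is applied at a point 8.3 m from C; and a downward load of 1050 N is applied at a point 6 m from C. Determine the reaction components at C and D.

Moments about C: D_y·9.1 − 1500·6.9 − 700·8.3 − 1050·6 = 0 → D_y = 22460/9.1 = 2468.13 ≈ 2468 N.
ΣF_y = 0: C_y + 2468.13 − 1500 − 700 − 1050 = 0 → C_y = 781.9 N.
ΣF_x = 0: no horizontal applied forces, so C_x = 0.

C_x = 0, C_y = 781.9 N, D_y = 2468 N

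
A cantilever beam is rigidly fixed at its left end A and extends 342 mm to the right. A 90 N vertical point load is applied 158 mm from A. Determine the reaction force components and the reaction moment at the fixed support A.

A_x = 0, A_y = 90.00 N, M_A = 14220 N·mm

ΣF_x = 0: A_x = 0.
ΣF_y = 0: A_y − 90 = 0 → A_y = 90.00 N.
ΣM about A: M_A − 90·158 = 0 → M_A = 14220 N·mm.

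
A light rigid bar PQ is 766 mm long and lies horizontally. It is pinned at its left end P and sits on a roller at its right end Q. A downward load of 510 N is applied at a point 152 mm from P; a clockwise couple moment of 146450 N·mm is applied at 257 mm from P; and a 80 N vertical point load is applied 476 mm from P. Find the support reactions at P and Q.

P_x = 0, P_y = 247.9 N, Q_y = 342.1 N

Moments about P: Q_y·766 − 510·152 − 146450 − 80·476 = 0 → Q_y = 262050/766 = 342.102 ≈ 342.1 N.
ΣF_y = 0: P_y + 342.102 − 510 − 80 = 0 → P_y = 247.9 N.
ΣF_x = 0: no horizontal applied forces, so P_x = 0.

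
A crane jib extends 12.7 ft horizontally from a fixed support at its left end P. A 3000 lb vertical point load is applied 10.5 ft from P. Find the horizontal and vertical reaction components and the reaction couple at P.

ΣF_x = 0: P_x = 0.
ΣF_y = 0: P_y − 3000 = 0 → P_y = 3000 lb.
ΣM about P: M_P − 3000·10.5 = 0 → M_P = 31500 lb·ft.

P_x = 0, P_y = 3000 lb, M_P = 31500 lb·ft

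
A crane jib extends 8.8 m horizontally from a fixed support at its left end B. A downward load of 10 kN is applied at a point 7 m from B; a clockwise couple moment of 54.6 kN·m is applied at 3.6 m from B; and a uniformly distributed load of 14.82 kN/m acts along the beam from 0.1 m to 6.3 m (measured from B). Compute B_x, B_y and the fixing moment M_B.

B_x = 0, B_y = 101.9 kN, M_B = 418.6 kN·m

Resultant of the distributed load: 14.82 × 6.2 = 91.884 kN at 3.2 m from B.
ΣF_x = 0: B_x = 0.
ΣF_y = 0: B_y − 10 − 14.82·6.2 = 0 → B_y = 101.9 kN.
ΣM about B: M_B − 10·7 − 54.6 − (14.82·6.2)·3.2 = 0 → M_B = 418.6 kN·m.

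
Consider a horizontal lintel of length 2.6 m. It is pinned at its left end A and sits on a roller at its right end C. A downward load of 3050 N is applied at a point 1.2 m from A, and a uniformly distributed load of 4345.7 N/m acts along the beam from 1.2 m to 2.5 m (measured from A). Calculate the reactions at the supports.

A_x = 0, A_y = 3272 N, C_y = 5427 N

Resultant of the distributed load: 4345.7 × 1.3 = 5649.41 N at 1.85 m from A.
Moments about A: C_y·2.6 − 3050·1.2 − (4345.7·1.3)·1.85 = 0 → C_y = 14111.4085/2.6 = 5427.46 ≈ 5427 N.
ΣF_y = 0: A_y + 5427.46 − 3050 − 4345.7·1.3 = 0 → A_y = 3272 N.
ΣF_x = 0: no horizontal applied forces, so A_x = 0.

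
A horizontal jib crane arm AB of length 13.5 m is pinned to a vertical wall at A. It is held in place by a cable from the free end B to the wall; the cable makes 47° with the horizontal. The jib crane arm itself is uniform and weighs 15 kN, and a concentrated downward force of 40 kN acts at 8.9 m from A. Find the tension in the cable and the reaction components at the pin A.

T = 46.31 kN, A_x = 31.58 kN, A_y = 21.13 kN

ΣM about A: T·sin47°·13.5 − 15·6.75 − 40·8.9 = 0 → T = 457.25/(13.5·0.731354) = 46.3119 ≈ 46.31 kN.
ΣF_x = 0: A_x − T·cos47° = 0 → A_x = 46.3119 × 0.681998 = 31.58 kN.
ΣF_y = 0: A_y + T·sin47° − 15 − 40 = 0 → A_y = 55 − 46.3119 × 0.731354 = 21.13 kN.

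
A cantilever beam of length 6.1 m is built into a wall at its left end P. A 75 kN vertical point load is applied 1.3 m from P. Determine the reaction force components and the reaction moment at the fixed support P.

ΣF_x = 0: P_x = 0.
ΣF_y = 0: P_y − 75 = 0 → P_y = 75.00 kN.
ΣM about P: M_P − 75·1.3 = 0 → M_P = 97.50 kN·m.

P_x = 0, P_y = 75.00 kN, M_P = 97.50 kN·m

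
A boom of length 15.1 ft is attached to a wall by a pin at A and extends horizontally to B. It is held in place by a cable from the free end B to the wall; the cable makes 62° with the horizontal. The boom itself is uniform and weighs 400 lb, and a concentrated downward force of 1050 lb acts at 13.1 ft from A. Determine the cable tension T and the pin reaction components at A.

T = 1258 lb, A_x = 590.7 lb, A_y = 339.1 lb

ΣM about A: T·sin62°·15.1 − 400·7.55 − 1050·13.1 = 0 → T = 16775/(15.1·0.882948) = 1258.2 ≈ 1258 lb.
ΣF_x = 0: A_x − T·cos62° = 0 → A_x = 1258.2 × 0.469472 = 590.7 lb.
ΣF_y = 0: A_y + T·sin62° − 400 − 1050 = 0 → A_y = 1450 − 1258.2 × 0.882948 = 339.1 lb.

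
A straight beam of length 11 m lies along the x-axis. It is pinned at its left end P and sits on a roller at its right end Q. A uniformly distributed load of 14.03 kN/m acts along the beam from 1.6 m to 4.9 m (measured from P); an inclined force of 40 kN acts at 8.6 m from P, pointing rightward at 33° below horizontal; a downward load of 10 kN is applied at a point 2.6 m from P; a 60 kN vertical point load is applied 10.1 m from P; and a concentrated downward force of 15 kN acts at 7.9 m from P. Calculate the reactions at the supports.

P_x = -33.55 kN, P_y = 54.15 kN, Q_y = 98.94 kN

Resultant of the distributed load: 14.03 × 3.3 = 46.299 kN at 3.25 m from P.
ΣM about P: Q_y·11 − (14.03·3.3)·3.25 − 40·sin33°·8.6 − 10·2.6 − 60·10.1 − 15·7.9 = 0 → Q_y = 1088.33/11 = 98.9391 ≈ 98.94 kN.
ΣF_y = 0: P_y + 98.9391 − 14.03·3.3 − 40·sin33° − 10 − 60 − 15 = 0 → P_y = 54.15 kN.
ΣF_x = 0: P_x + 40·cos33° = 0 → P_x = -33.55 kN.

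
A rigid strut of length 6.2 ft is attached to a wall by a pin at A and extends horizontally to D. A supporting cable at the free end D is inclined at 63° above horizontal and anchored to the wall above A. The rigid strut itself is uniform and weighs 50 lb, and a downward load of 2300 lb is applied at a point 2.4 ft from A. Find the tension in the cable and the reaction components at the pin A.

ΣM about A: T·sin63°·6.2 − 50·3.1 − 2300·2.4 = 0 → T = 5675/(6.2·0.891007) = 1027.29 ≈ 1027 lb.
ΣF_x = 0: A_x − T·cos63° = 0 → A_x = 1027.29 × 0.45399 = 466.4 lb.
ΣF_y = 0: A_y + T·sin63° − 50 − 2300 = 0 → A_y = 2350 − 1027.29 × 0.891007 = 1435 lb.

T = 1027 lb, A_x = 466.4 lb, A_y = 1435 lb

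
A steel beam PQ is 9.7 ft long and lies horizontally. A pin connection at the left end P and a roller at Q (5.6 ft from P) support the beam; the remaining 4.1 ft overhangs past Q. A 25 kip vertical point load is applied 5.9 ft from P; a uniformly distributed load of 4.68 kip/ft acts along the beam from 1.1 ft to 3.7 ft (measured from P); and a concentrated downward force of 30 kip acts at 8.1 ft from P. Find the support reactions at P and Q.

P_x = 0, P_y = -7.779 kip, Q_y = 74.95 kip

Resultant of the distributed load: 4.68 × 2.6 = 12.168 kip at 2.4 ft from P.
ΣM about P: Q_y·5.6 − 25·5.9 − (4.68·2.6)·2.4 − 30·8.1 = 0 → Q_y = 419.7032/5.6 = 74.947 ≈ 74.95 kip.
ΣF_y = 0: P_y + 74.947 − 25 − 4.68·2.6 − 30 = 0 → P_y = -7.779 kip.
ΣF_x = 0: no horizontal applied forces, so P_x = 0.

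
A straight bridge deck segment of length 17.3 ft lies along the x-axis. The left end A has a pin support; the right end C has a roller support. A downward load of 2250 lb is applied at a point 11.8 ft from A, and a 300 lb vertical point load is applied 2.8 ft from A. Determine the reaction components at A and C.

A_x = 0, A_y = 966.8 lb, C_y = 1583 lb

Taking moments about A: C_y·17.3 − 2250·11.8 − 300·2.8 = 0 → C_y = 27390/17.3 = 1583.24 ≈ 1583 lb.
ΣF_y = 0: A_y + 1583.24 − 2250 − 300 = 0 → A_y = 966.8 lb.
ΣF_x = 0: no horizontal applied forces, so A_x = 0.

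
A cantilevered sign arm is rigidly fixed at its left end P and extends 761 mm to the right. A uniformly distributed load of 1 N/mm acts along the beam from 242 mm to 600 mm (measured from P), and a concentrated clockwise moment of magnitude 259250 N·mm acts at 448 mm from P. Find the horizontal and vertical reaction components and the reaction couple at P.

P_x = 0, P_y = 358.0 N, M_P = 410000 N·mm

Resultant of the distributed load: 1 × 358 = 358 N at 421 mm from P.
ΣF_x = 0: P_x = 0.
ΣF_y = 0: P_y − 1·358 = 0 → P_y = 358.0 N.
ΣM about P: M_P − (1·358)·421 − 259250 = 0 → M_P = 410000 N·mm.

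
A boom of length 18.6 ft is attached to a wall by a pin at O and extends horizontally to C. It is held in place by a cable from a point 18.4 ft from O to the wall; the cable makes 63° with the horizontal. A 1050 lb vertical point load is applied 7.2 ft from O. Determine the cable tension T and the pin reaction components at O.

T = 461.1 lb, O_x = 209.3 lb, O_y = 639.1 lb

ΣM about O: T·sin63°·18.4 − 1050·7.2 = 0 → T = 7560/(18.4·0.891007) = 461.129 ≈ 461.1 lb.
ΣF_x = 0: O_x − T·cos63° = 0 → O_x = 461.129 × 0.45399 = 209.3 lb.
ΣF_y = 0: O_y + T·sin63° − 1050 = 0 → O_y = 1050 − 461.129 × 0.891007 = 639.1 lb.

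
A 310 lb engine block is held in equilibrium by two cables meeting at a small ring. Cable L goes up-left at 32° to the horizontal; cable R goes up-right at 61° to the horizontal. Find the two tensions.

ΣF_x = 0: −T_L·cos32° + T_R·cos61° = 0 → T_R = 1.74924·T_L.
ΣF_y = 0: T_L·sin32° + T_R·sin61° = 310.
Substitute: T_L·(0.529919 + 1.74924·0.87462) = 310 → T_L = 150.497 ≈ 150.5 lb.
Then T_R = 1.74924 × 150.497 = 263.3 lb.

T_L = 150.5 lb, T_R = 263.3 lb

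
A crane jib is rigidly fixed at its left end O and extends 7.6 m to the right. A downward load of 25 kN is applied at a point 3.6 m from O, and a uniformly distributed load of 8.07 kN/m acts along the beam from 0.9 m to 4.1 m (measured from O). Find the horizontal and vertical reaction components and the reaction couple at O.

Resultant of the distributed load: 8.07 × 3.2 = 25.824 kN at 2.5 m from O.
ΣF_x = 0: O_x = 0.
ΣF_y = 0: O_y − 25 − 8.07·3.2 = 0 → O_y = 50.82 kN.
ΣM about O: M_O − 25·3.6 − (8.07·3.2)·2.5 = 0 → M_O = 154.6 kN·m.

O_x = 0, O_y = 50.82 kN, M_O = 154.6 kN·m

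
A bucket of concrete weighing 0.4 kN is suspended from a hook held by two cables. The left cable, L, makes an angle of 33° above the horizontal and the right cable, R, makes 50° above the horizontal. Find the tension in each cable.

ΣF_x = 0: −T_L·cos33° + T_R·cos50° = 0 → T_R = 1.30474·T_L.
ΣF_y = 0: T_L·sin33° + T_R·sin50° = 0.4.
Substitute: T_L·(0.544639 + 1.30474·0.766044) = 0.4 → T_L = 0.259046 ≈ 0.2590 kN.
Then T_R = 1.30474 × 0.259046 = 0.3380 kN.

T_L = 0.2590 kN, T_R = 0.3380 kN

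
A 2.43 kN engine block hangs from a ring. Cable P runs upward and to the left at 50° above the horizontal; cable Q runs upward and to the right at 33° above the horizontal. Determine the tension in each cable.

ΣF_x = 0: −T_P·cos50° + T_Q·cos33° = 0 → T_Q = 0.766436·T_P.
ΣF_y = 0: T_P·sin50° + T_Q·sin33° = 2.43.
Substitute: T_P·(0.766044 + 0.766436·0.544639) = 2.43 → T_P = 2.05328 ≈ 2.053 kN.
Then T_Q = 0.766436 × 2.05328 = 1.574 kN.

T_P = 2.053 kN, T_Q = 1.574 kN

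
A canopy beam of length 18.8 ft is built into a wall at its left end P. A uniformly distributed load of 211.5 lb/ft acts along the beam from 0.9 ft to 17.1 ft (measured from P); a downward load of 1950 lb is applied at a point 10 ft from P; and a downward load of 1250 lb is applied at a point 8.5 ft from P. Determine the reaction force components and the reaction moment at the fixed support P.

Resultant of the distributed load: 211.5 × 16.2 = 3426.3 lb at 9 ft from P.
ΣF_x = 0: P_x = 0.
ΣF_y = 0: P_y − 211.5·16.2 − 1950 − 1250 = 0 → P_y = 6626 lb.
ΣM about P: M_P − (211.5·16.2)·9 − 1950·10 − 1250·8.5 = 0 → M_P = 60960 lb·ft.

P_x = 0, P_y = 6626 lb, M_P = 60960 lb·ft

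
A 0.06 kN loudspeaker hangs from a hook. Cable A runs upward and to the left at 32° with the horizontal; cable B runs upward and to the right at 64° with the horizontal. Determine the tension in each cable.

ΣF_x = 0: −T_A·cos32° + T_B·cos64° = 0 → T_B = 1.93454·T_A.
ΣF_y = 0: T_A·sin32° + T_B·sin64° = 0.06.
Substitute: T_A·(0.529919 + 1.93454·0.898794) = 0.06 → T_A = 0.0264472 ≈ 0.02645 kN.
Then T_B = 1.93454 × 0.0264472 = 0.05116 kN.

T_A = 0.02645 kN, T_B = 0.05116 kN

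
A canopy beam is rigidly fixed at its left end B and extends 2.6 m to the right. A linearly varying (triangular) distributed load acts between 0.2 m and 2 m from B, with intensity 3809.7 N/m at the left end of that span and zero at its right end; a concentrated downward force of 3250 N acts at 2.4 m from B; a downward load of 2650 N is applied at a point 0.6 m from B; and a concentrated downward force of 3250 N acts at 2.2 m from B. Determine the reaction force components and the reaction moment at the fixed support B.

B_x = 0, B_y = 12580 N, M_B = 19280 N·m

Resultant of the triangular load: ½ × 3809.7 × 1.8 = 3428.73 N, acting at 0.8 m from B (one-third of the span from the peak).
ΣF_x = 0: B_x = 0.
ΣF_y = 0: B_y − ½·3809.7·1.8 − 3250 − 2650 − 3250 = 0 → B_y = 12580 N.
ΣM about B: M_B − (½·3809.7·1.8)·0.8 − 3250·2.4 − 2650·0.6 − 3250·2.2 = 0 → M_B = 19280 N·m.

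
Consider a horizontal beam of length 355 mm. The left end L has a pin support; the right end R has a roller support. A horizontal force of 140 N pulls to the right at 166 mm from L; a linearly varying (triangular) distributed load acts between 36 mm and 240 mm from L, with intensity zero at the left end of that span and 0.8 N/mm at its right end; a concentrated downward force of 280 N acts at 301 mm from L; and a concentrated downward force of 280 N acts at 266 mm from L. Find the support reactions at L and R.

L_x = -140.0 N, L_y = 154.9 N, R_y = 486.7 N

Resultant of the triangular load: ½ × 0.8 × 204 = 81.6 N, acting at 172 mm from L (one-third of the span from the peak).
Moments about L: R_y·355 − (½·0.8·204)·172 − 280·301 − 280·266 = 0 → R_y = 172795.2/355 = 486.747 ≈ 486.7 N.
ΣF_y = 0: L_y + 486.747 − ½·0.8·204 − 280 − 280 = 0 → L_y = 154.9 N.
ΣF_x = 0: L_x + 140 = 0 → L_x = -140.0 N.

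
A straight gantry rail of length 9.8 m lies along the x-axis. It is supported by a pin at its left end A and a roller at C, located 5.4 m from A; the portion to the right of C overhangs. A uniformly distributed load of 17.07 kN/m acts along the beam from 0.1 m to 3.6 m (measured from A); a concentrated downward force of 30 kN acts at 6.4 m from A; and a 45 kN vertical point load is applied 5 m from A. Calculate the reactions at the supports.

Resultant of the distributed load: 17.07 × 3.5 = 59.745 kN at 1.85 m from A.
Taking moments about A: C_y·5.4 − (17.07·3.5)·1.85 − 30·6.4 − 45·5 = 0 → C_y = 527.52825/5.4 = 97.6904 ≈ 97.69 kN.
ΣF_y = 0: A_y + 97.6904 − 17.07·3.5 − 30 − 45 = 0 → A_y = 37.05 kN.
ΣF_x = 0: no horizontal applied forces, so A_x = 0.

A_x = 0, A_y = 37.05 kN, C_y = 97.69 kN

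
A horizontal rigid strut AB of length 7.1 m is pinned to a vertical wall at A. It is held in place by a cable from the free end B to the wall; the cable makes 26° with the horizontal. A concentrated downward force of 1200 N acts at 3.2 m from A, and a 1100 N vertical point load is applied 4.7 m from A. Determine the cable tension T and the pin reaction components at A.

T = 2895 N, A_x = 2602 N, A_y = 1031 N

ΣM about A: T·sin26°·7.1 − 1200·3.2 − 1100·4.7 = 0 → T = 9010/(7.1·0.438371) = 2894.84 ≈ 2895 N.
ΣF_x = 0: A_x − T·cos26° = 0 → A_x = 2894.84 × 0.898794 = 2602 N.
ΣF_y = 0: A_y + T·sin26° − 1200 − 1100 = 0 → A_y = 2300 − 2894.84 × 0.438371 = 1031 N.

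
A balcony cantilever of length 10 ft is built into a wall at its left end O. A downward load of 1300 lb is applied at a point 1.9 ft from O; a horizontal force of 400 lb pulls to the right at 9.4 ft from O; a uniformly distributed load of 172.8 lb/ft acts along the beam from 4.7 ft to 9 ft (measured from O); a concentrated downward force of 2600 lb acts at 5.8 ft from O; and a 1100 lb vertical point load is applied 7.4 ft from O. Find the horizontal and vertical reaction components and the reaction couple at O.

O_x = -400.0 lb, O_y = 5743 lb, M_O = 30780 lb·ft

Resultant of the distributed load: 172.8 × 4.3 = 743.04 lb at 6.85 ft from O.
ΣF_x = 0: O_x + 400 = 0 → O_x = -400.0 lb.
ΣF_y = 0: O_y − 1300 − 172.8·4.3 − 2600 − 1100 = 0 → O_y = 5743 lb.
ΣM about O: M_O − 1300·1.9 − (172.8·4.3)·6.85 − 2600·5.8 − 1100·7.4 = 0 → M_O = 30780 lb·ft.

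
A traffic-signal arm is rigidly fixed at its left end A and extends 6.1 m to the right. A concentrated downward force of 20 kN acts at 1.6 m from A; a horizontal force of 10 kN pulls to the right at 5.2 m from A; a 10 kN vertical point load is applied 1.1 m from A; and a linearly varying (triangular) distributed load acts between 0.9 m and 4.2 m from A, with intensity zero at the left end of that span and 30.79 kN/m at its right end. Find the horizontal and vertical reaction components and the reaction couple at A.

Resultant of the triangular load: ½ × 30.79 × 3.3 = 50.8035 kN, acting at 3.1 m from A (one-third of the span from the peak).
ΣF_x = 0: A_x + 10 = 0 → A_x = -10.00 kN.
ΣF_y = 0: A_y − 20 − 10 − ½·30.79·3.3 = 0 → A_y = 80.80 kN.
ΣM about A: M_A − 20·1.6 − 10·1.1 − (½·30.79·3.3)·3.1 = 0 → M_A = 200.5 kN·m.

A_x = -10.00 kN, A_y = 80.80 kN, M_A = 200.5 kN·m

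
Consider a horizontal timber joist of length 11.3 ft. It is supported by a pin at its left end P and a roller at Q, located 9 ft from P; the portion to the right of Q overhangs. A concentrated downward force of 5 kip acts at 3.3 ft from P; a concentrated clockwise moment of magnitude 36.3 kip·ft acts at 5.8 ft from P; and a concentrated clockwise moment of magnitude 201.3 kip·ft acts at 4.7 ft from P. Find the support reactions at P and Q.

Taking moments about P: Q_y·9 − 5·3.3 − 36.3 − 201.3 = 0 → Q_y = 254.1/9 = 28.2333 ≈ 28.23 kip.
ΣF_y = 0: P_y + 28.2333 − 5 = 0 → P_y = -23.23 kip.
ΣF_x = 0: no horizontal applied forces, so P_x = 0.

P_x = 0, P_y = -23.23 kip, Q_y = 28.23 kip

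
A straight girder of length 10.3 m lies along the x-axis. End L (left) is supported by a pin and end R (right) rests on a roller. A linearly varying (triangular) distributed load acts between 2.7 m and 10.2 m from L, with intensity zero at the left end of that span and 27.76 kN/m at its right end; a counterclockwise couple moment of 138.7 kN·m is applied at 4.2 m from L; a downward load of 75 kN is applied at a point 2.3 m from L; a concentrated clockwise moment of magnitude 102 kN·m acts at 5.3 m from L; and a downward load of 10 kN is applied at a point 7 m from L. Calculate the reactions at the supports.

L_x = 0, L_y = 91.30 kN, R_y = 97.80 kN

Resultant of the triangular load: ½ × 27.76 × 7.5 = 104.1 kN, acting at 7.7 m from L (one-third of the span from the peak).
Taking moments about L: R_y·10.3 − (½·27.76·7.5)·7.7 + 138.7 − 75·2.3 − 102 − 10·7 = 0 → R_y = 1007.37/10.3 = 97.8029 ≈ 97.80 kN.
ΣF_y = 0: L_y + 97.8029 − ½·27.76·7.5 − 75 − 10 = 0 → L_y = 91.30 kN.
ΣF_x = 0: no horizontal applied forces, so L_x = 0.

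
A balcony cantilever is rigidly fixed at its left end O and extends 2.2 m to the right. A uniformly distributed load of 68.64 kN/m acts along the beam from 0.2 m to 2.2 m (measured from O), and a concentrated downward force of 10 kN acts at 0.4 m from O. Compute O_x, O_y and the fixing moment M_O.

O_x = 0, O_y = 147.3 kN, M_O = 168.7 kN·m

Resultant of the distributed load: 68.64 × 2 = 137.28 kN at 1.2 m from O.
ΣF_x = 0: O_x = 0.
ΣF_y = 0: O_y − 68.64·2 − 10 = 0 → O_y = 147.3 kN.
ΣM about O: M_O − (68.64·2)·1.2 − 10·0.4 = 0 → M_O = 168.7 kN·m.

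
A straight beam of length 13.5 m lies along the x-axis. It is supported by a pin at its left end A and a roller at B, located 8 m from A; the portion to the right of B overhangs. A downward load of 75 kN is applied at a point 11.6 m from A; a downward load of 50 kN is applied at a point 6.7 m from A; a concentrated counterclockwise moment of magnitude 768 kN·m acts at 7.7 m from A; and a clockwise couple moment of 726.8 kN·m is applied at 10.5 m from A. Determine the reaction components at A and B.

Moments about A: B_y·8 − 75·11.6 − 50·6.7 + 768 − 726.8 = 0 → B_y = 1163.8/8 = 145.475 ≈ 145.5 kN.
ΣF_y = 0: A_y + 145.475 − 75 − 50 = 0 → A_y = -20.47 kN.
ΣF_x = 0: no horizontal applied forces, so A_x = 0.

A_x = 0, A_y = -20.47 kN, B_y = 145.5 kN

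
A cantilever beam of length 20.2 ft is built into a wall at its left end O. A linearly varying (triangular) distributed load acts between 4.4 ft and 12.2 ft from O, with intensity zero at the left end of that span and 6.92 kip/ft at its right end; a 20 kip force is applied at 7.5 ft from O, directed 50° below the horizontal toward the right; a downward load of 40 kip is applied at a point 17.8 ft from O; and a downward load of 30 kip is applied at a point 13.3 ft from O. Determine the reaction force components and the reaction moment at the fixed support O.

Resultant of the triangular load: ½ × 6.92 × 7.8 = 26.988 kip, acting at 9.6 ft from O (one-third of the span from the peak).
ΣF_x = 0: O_x + 20·cos50° = 0 → O_x = -12.86 kip.
ΣF_y = 0: O_y − ½·6.92·7.8 − 20·sin50° − 40 − 30 = 0 → O_y = 112.3 kip.
ΣM about O: M_O − (½·6.92·7.8)·9.6 − 20·sin50°·7.5 − 40·17.8 − 30·13.3 = 0 → M_O = 1485 kip·ft.

O_x = -12.86 kip, O_y = 112.3 kip, M_O = 1485 kip·ft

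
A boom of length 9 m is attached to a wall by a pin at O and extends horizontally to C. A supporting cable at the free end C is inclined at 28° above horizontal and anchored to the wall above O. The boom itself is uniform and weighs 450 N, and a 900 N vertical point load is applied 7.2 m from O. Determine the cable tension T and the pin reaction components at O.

ΣM about O: T·sin28°·9 − 450·4.5 − 900·7.2 = 0 → T = 8505/(9·0.469472) = 2012.9 ≈ 2013 N.
ΣF_x = 0: O_x − T·cos28° = 0 → O_x = 2012.9 × 0.882948 = 1777 N.
ΣF_y = 0: O_y + T·sin28° − 450 − 900 = 0 → O_y = 1350 − 2012.9 × 0.469472 = 405.0 N.

T = 2013 N, O_x = 1777 N, O_y = 405.0 N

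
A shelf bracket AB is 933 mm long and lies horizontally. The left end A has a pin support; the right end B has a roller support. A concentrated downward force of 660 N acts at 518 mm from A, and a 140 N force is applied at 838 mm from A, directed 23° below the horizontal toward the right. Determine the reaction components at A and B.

A_x = -128.9 N, A_y = 299.1 N, B_y = 415.6 N

ΣM about A: B_y·933 − 660·518 − 140·sin23°·838 = 0 → B_y = 387721/933 = 415.564 ≈ 415.6 N.
ΣF_y = 0: A_y + 415.564 − 660 − 140·sin23° = 0 → A_y = 299.1 N.
ΣF_x = 0: A_x + 140·cos23° = 0 → A_x = -128.9 N.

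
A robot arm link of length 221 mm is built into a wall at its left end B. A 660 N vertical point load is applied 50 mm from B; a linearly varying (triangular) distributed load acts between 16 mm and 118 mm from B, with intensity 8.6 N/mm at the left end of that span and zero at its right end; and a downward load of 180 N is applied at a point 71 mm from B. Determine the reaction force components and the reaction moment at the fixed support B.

B_x = 0, B_y = 1279 N, M_B = 67710 N·mm

Resultant of the triangular load: ½ × 8.6 × 102 = 438.6 N, acting at 50 mm from B (one-third of the span from the peak).
ΣF_x = 0: B_x = 0.
ΣF_y = 0: B_y − 660 − ½·8.6·102 − 180 = 0 → B_y = 1279 N.
ΣM about B: M_B − 660·50 − (½·8.6·102)·50 − 180·71 = 0 → M_B = 67710 N·mm.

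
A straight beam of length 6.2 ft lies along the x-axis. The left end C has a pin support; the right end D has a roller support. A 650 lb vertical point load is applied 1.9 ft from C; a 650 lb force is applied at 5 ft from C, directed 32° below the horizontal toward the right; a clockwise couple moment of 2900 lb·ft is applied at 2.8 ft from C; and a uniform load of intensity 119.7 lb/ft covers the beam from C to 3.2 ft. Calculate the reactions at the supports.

C_x = -551.2 lb, C_y = 333.9 lb, D_y = 1044 lb

Resultant of the distributed load: 119.7 × 3.2 = 383.04 lb at 1.6 ft from C.
Moments about C: D_y·6.2 − 650·1.9 − 650·sin32°·5 − 2900 − (119.7·3.2)·1.6 = 0 → D_y = 6470.1/6.2 = 1043.56 ≈ 1044 lb.
ΣF_y = 0: C_y + 1043.56 − 650 − 650·sin32° − 119.7·3.2 = 0 → C_y = 333.9 lb.
ΣF_x = 0: C_x + 650·cos32° = 0 → C_x = -551.2 lb.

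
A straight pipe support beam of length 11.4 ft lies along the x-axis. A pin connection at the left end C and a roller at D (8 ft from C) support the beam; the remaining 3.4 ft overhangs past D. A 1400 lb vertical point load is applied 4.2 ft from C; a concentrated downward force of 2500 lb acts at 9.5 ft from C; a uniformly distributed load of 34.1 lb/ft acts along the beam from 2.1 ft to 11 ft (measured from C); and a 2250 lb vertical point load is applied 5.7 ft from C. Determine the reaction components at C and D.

C_x = 0, C_y = 898.1 lb, D_y = 5555 lb

Resultant of the distributed load: 34.1 × 8.9 = 303.49 lb at 6.55 ft from C.
Moments about C: D_y·8 − 1400·4.2 − 2500·9.5 − (34.1·8.9)·6.55 − 2250·5.7 = 0 → D_y = 44442.8595/8 = 5555.36 ≈ 5555 lb.
ΣF_y = 0: C_y + 5555.36 − 1400 − 2500 − 34.1·8.9 − 2250 = 0 → C_y = 898.1 lb.
ΣF_x = 0: no horizontal applied forces, so C_x = 0.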